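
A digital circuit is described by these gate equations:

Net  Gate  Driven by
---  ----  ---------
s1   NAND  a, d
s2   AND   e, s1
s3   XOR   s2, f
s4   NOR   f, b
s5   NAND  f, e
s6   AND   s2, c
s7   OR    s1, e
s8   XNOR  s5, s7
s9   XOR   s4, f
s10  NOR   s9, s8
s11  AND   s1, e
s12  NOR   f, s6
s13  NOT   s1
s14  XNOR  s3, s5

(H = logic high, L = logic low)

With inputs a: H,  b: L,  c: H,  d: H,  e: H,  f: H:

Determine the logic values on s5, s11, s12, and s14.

s5 = L, s11 = L, s12 = L, s14 = L

s1 = a NAND d = H NAND H = L
s2 = e AND s1 = H AND L = L
s3 = s2 XOR f = L XOR H = H
s5 = f NAND e = H NAND H = L
s6 = s2 AND c = L AND H = L
s11 = s1 AND e = L AND H = L
s12 = f NOR s6 = H NOR L = L
s14 = s3 XNOR s5 = H XNOR L = L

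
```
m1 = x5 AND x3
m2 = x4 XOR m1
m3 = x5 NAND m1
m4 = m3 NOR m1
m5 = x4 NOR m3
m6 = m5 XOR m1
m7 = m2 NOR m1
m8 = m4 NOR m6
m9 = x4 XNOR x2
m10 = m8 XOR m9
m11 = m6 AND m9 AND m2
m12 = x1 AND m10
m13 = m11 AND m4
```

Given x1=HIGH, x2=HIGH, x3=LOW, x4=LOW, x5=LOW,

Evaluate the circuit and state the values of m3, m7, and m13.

m1 = x5 AND x3 = LOW AND LOW = LOW
m2 = x4 XOR m1 = LOW XOR LOW = LOW
m3 = x5 NAND m1 = LOW NAND LOW = HIGH
m4 = m3 NOR m1 = HIGH NOR LOW = LOW
m5 = x4 NOR m3 = LOW NOR HIGH = LOW
m6 = m5 XOR m1 = LOW XOR LOW = LOW
m7 = m2 NOR m1 = LOW NOR LOW = HIGH
m9 = x4 XNOR x2 = LOW XNOR HIGH = LOW
m11 = m6 AND m9 AND m2 = LOW AND LOW AND LOW = LOW
m13 = m11 AND m4 = LOW AND LOW = LOW

m3 = HIGH, m7 = HIGH, m13 = LOW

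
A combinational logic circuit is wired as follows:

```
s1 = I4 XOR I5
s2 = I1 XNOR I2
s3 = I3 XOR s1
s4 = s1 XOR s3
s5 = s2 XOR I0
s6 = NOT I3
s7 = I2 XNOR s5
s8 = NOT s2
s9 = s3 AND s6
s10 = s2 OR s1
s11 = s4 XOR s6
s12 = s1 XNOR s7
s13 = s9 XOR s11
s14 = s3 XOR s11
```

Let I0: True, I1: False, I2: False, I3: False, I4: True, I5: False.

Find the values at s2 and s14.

s2 = True, s14 = False

s1 = I4 XOR I5 = True XOR False = True
s2 = I1 XNOR I2 = False XNOR False = True
s3 = I3 XOR s1 = False XOR True = True
s4 = s1 XOR s3 = True XOR True = False
s6 = NOT I3 = NOT False = True
s11 = s4 XOR s6 = False XOR True = True
s14 = s3 XOR s11 = True XOR True = False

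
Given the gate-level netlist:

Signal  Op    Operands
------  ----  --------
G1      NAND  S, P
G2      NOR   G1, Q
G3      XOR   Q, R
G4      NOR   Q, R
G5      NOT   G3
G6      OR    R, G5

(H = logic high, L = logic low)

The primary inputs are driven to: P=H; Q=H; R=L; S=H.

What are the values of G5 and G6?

G5 = L, G6 = L

G3 = Q XOR R = H XOR L = H
G5 = NOT G3 = NOT H = L
G6 = R OR G5 = L OR L = L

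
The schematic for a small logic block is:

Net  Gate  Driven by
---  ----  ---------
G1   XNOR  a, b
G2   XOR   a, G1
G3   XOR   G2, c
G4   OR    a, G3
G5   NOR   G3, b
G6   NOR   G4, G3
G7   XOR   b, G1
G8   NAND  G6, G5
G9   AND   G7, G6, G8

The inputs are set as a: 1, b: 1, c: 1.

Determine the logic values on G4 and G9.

G1 = a XNOR b = 1 XNOR 1 = 1
G2 = a XOR G1 = 1 XOR 1 = 0
G3 = G2 XOR c = 0 XOR 1 = 1
G4 = a OR G3 = 1 OR 1 = 1
G5 = G3 NOR b = 1 NOR 1 = 0
G6 = G4 NOR G3 = 1 NOR 1 = 0
G7 = b XOR G1 = 1 XOR 1 = 0
G8 = G6 NAND G5 = 0 NAND 0 = 1
G9 = G7 AND G6 AND G8 = 0 AND 0 AND 1 = 0

G4 = 1; G9 = 0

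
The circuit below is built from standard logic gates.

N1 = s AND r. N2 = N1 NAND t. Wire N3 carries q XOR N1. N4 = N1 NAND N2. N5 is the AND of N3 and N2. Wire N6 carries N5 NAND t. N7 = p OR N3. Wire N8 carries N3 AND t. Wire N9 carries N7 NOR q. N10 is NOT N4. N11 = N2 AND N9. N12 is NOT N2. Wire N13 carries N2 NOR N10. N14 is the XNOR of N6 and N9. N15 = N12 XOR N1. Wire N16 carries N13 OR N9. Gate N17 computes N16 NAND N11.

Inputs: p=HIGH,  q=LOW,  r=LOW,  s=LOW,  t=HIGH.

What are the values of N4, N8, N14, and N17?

N4 = HIGH; N8 = LOW; N14 = LOW; N17 = HIGH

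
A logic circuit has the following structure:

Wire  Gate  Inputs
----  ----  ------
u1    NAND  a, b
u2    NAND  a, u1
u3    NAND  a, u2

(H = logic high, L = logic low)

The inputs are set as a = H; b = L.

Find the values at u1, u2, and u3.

u1 = H, u2 = L, u3 = H

u1 = a NAND b = H NAND L = H
u2 = a NAND u1 = H NAND H = L
u3 = a NAND u2 = H NAND L = H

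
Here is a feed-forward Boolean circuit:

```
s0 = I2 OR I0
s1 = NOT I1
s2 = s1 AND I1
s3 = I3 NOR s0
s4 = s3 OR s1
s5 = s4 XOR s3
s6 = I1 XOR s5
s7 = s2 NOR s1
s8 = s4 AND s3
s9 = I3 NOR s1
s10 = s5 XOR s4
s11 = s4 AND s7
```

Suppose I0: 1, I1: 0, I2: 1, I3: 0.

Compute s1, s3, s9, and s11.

s0 = I2 OR I0 = 1 OR 1 = 1
s1 = NOT I1 = NOT 0 = 1
s2 = s1 AND I1 = 1 AND 0 = 0
s3 = I3 NOR s0 = 0 NOR 1 = 0
s4 = s3 OR s1 = 0 OR 1 = 1
s7 = s2 NOR s1 = 0 NOR 1 = 0
s9 = I3 NOR s1 = 0 NOR 1 = 0
s11 = s4 AND s7 = 1 AND 0 = 0

s1 = 1, s3 = 0, s9 = 0, s11 = 0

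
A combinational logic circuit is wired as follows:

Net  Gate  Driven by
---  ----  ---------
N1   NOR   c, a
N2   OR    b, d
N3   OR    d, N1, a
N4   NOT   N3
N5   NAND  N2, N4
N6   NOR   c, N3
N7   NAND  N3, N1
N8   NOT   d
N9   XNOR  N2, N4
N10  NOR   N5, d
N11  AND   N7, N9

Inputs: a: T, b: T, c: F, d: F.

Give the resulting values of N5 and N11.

N1 = c NOR a = F NOR T = F
N2 = b OR d = T OR F = T
N3 = d OR N1 OR a = F OR F OR T = T
N4 = NOT N3 = NOT T = F
N5 = N2 NAND N4 = T NAND F = T
N7 = N3 NAND N1 = T NAND F = T
N9 = N2 XNOR N4 = T XNOR F = F
N11 = N7 AND N9 = T AND F = F

N5 = T  N11 = F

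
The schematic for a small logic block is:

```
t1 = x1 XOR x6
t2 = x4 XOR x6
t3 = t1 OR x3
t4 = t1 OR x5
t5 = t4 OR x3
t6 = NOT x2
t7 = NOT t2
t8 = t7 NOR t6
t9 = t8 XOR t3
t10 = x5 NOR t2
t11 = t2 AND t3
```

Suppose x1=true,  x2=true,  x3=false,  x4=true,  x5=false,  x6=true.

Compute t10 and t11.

t1 = x1 XOR x6 = true XOR true = false
t2 = x4 XOR x6 = true XOR true = false
t3 = t1 OR x3 = false OR false = false
t10 = x5 NOR t2 = false NOR false = true
t11 = t2 AND t3 = false AND false = false

t10 = true  t11 = false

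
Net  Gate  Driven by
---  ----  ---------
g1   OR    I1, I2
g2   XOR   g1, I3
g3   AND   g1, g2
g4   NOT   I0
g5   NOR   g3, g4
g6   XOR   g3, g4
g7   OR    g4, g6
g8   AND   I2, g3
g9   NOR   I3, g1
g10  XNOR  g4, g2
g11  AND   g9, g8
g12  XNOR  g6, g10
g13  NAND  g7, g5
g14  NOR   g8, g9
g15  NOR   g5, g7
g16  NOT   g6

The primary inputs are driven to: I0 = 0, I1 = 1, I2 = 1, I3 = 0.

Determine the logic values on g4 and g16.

g4 = 1, g16 = 1

g1 = I1 OR I2 = 1 OR 1 = 1
g2 = g1 XOR I3 = 1 XOR 0 = 1
g3 = g1 AND g2 = 1 AND 1 = 1
g4 = NOT I0 = NOT 0 = 1
g6 = g3 XOR g4 = 1 XOR 1 = 0
g16 = NOT g6 = NOT 0 = 1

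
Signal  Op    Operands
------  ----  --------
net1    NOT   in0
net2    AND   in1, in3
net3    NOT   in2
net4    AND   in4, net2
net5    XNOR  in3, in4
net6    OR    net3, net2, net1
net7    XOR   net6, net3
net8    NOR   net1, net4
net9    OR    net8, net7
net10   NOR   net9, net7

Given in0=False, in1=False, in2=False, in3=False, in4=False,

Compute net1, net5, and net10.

net1 = True  net5 = True  net10 = True

net1 = NOT in0 = NOT False = True
net2 = in1 AND in3 = False AND False = False
net3 = NOT in2 = NOT False = True
net4 = in4 AND net2 = False AND False = False
net5 = in3 XNOR in4 = False XNOR False = True
net6 = net3 OR net2 OR net1 = True OR False OR True = True
net7 = net6 XOR net3 = True XOR True = False
net8 = net1 NOR net4 = True NOR False = False
net9 = net8 OR net7 = False OR False = False
net10 = net9 NOR net7 = False NOR False = True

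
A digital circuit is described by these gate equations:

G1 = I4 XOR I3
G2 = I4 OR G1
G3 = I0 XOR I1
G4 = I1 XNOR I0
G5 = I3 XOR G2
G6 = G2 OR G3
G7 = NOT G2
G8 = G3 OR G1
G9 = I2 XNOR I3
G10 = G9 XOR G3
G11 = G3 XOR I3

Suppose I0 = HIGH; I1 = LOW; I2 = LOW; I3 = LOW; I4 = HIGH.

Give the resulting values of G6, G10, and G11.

G6 = HIGH, G10 = LOW, G11 = HIGH

G1 = I4 XOR I3 = HIGH XOR LOW = HIGH
G2 = I4 OR G1 = HIGH OR HIGH = HIGH
G3 = I0 XOR I1 = HIGH XOR LOW = HIGH
G6 = G2 OR G3 = HIGH OR HIGH = HIGH
G9 = I2 XNOR I3 = LOW XNOR LOW = HIGH
G10 = G9 XOR G3 = HIGH XOR HIGH = LOW
G11 = G3 XOR I3 = HIGH XOR LOW = HIGH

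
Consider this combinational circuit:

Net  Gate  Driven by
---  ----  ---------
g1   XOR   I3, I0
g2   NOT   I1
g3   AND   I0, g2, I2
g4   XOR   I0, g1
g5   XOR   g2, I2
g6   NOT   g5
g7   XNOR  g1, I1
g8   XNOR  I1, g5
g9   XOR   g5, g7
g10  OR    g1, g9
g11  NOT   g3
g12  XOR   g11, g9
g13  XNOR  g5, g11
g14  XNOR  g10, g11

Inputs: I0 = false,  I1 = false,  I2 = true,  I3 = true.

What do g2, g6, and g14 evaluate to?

g2 = true  g6 = true  g14 = true

g1 = I3 XOR I0 = true XOR false = true
g2 = NOT I1 = NOT false = true
g3 = I0 AND g2 AND I2 = false AND true AND true = false
g5 = g2 XOR I2 = true XOR true = false
g6 = NOT g5 = NOT false = true
g7 = g1 XNOR I1 = true XNOR false = false
g9 = g5 XOR g7 = false XOR false = false
g10 = g1 OR g9 = true OR false = true
g11 = NOT g3 = NOT false = true
g14 = g10 XNOR g11 = true XNOR true = true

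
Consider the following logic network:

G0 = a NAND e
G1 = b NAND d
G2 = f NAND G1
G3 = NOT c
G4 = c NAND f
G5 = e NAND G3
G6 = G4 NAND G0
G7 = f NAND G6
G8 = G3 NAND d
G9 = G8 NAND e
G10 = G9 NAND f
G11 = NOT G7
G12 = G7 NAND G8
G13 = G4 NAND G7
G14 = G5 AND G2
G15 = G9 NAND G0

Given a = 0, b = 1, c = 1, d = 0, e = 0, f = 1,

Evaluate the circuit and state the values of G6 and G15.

G6 = 1; G15 = 0

G0 = a NAND e = 0 NAND 0 = 1
G3 = NOT c = NOT 1 = 0
G4 = c NAND f = 1 NAND 1 = 0
G6 = G4 NAND G0 = 0 NAND 1 = 1
G8 = G3 NAND d = 0 NAND 0 = 1
G9 = G8 NAND e = 1 NAND 0 = 1
G15 = G9 NAND G0 = 1 NAND 1 = 0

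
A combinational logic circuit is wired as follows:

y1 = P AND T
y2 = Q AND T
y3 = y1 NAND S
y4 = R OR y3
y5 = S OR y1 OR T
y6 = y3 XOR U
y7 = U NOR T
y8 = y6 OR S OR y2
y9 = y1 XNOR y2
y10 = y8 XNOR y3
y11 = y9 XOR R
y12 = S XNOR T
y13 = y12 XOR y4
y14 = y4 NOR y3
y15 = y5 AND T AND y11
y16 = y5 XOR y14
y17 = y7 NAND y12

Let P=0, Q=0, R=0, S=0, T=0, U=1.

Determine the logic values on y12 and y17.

y12 = 1, y17 = 1

y7 = U NOR T = 1 NOR 0 = 0
y12 = S XNOR T = 0 XNOR 0 = 1
y17 = y7 NAND y12 = 0 NAND 1 = 1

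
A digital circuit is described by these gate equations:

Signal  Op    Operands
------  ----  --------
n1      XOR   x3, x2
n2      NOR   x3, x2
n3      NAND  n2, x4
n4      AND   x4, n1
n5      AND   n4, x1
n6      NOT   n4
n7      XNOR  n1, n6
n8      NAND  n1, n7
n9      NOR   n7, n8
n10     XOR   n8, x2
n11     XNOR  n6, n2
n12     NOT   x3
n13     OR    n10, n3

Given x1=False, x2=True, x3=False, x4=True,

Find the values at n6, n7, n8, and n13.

n1 = x3 XOR x2 = False XOR True = True
n2 = x3 NOR x2 = False NOR True = False
n3 = n2 NAND x4 = False NAND True = True
n4 = x4 AND n1 = True AND True = True
n6 = NOT n4 = NOT True = False
n7 = n1 XNOR n6 = True XNOR False = False
n8 = n1 NAND n7 = True NAND False = True
n10 = n8 XOR x2 = True XOR True = False
n13 = n10 OR n3 = False OR True = True

n6 = False, n7 = False, n8 = True, n13 = True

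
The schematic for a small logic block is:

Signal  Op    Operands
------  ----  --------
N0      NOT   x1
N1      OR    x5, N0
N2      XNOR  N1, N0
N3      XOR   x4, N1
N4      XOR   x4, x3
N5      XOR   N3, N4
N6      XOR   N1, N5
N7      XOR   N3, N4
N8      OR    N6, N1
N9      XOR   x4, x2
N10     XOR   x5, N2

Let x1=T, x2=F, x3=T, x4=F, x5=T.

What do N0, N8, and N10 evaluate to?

N0 = F, N8 = T, N10 = T

N0 = NOT x1 = NOT T = F
N1 = x5 OR N0 = T OR F = T
N2 = N1 XNOR N0 = T XNOR F = F
N3 = x4 XOR N1 = F XOR T = T
N4 = x4 XOR x3 = F XOR T = T
N5 = N3 XOR N4 = T XOR T = F
N6 = N1 XOR N5 = T XOR F = T
N8 = N6 OR N1 = T OR T = T
N10 = x5 XOR N2 = T XOR F = T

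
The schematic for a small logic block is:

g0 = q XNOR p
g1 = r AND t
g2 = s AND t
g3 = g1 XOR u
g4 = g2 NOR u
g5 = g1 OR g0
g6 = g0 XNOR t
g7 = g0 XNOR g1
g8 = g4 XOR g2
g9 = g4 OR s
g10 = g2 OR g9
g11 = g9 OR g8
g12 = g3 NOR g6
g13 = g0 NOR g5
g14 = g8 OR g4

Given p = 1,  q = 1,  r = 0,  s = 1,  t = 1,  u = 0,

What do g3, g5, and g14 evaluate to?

g3 = 0; g5 = 1; g14 = 1

g0 = q XNOR p = 1 XNOR 1 = 1
g1 = r AND t = 0 AND 1 = 0
g2 = s AND t = 1 AND 1 = 1
g3 = g1 XOR u = 0 XOR 0 = 0
g4 = g2 NOR u = 1 NOR 0 = 0
g5 = g1 OR g0 = 0 OR 1 = 1
g8 = g4 XOR g2 = 0 XOR 1 = 1
g14 = g8 OR g4 = 1 OR 0 = 1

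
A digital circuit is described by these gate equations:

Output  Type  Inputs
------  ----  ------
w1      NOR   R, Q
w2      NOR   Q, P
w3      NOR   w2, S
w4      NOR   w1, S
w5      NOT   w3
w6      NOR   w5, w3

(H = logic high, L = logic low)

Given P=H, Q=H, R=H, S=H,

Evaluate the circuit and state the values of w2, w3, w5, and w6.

w2 = L  w3 = L  w5 = H  w6 = L

w2 = Q NOR P = H NOR H = L
w3 = w2 NOR S = L NOR H = L
w5 = NOT w3 = NOT L = H
w6 = w5 NOR w3 = H NOR L = L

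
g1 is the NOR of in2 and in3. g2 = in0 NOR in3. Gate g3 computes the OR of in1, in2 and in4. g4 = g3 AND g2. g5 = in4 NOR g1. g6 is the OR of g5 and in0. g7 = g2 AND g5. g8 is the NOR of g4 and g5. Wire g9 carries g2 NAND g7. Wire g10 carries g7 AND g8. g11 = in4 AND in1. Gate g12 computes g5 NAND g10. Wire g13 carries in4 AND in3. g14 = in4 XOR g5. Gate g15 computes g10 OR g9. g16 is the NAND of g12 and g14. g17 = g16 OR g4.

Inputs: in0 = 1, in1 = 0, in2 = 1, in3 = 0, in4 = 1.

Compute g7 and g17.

g1 = in2 NOR in3 = 1 NOR 0 = 0
g2 = in0 NOR in3 = 1 NOR 0 = 0
g3 = in1 OR in2 OR in4 = 0 OR 1 OR 1 = 1
g4 = g3 AND g2 = 1 AND 0 = 0
g5 = in4 NOR g1 = 1 NOR 0 = 0
g7 = g2 AND g5 = 0 AND 0 = 0
g8 = g4 NOR g5 = 0 NOR 0 = 1
g10 = g7 AND g8 = 0 AND 1 = 0
g12 = g5 NAND g10 = 0 NAND 0 = 1
g14 = in4 XOR g5 = 1 XOR 0 = 1
g16 = g12 NAND g14 = 1 NAND 1 = 0
g17 = g16 OR g4 = 0 OR 0 = 0

g7 = 0; g17 = 0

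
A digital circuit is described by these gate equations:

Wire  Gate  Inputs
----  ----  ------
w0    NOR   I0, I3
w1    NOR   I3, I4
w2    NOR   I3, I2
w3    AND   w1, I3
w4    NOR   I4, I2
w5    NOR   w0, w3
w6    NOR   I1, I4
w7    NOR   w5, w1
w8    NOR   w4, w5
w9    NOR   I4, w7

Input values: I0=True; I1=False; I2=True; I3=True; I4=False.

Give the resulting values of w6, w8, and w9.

w6 = True, w8 = False, w9 = True

w0 = I0 NOR I3 = True NOR True = False
w1 = I3 NOR I4 = True NOR False = False
w3 = w1 AND I3 = False AND True = False
w4 = I4 NOR I2 = False NOR True = False
w5 = w0 NOR w3 = False NOR False = True
w6 = I1 NOR I4 = False NOR False = True
w7 = w5 NOR w1 = True NOR False = False
w8 = w4 NOR w5 = False NOR True = False
w9 = I4 NOR w7 = False NOR False = True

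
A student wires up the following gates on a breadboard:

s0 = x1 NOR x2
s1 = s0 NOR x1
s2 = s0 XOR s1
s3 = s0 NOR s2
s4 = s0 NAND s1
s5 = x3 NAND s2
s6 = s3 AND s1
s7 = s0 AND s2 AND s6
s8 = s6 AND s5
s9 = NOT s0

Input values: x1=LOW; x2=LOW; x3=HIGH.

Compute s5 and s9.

s0 = x1 NOR x2 = LOW NOR LOW = HIGH
s1 = s0 NOR x1 = HIGH NOR LOW = LOW
s2 = s0 XOR s1 = HIGH XOR LOW = HIGH
s5 = x3 NAND s2 = HIGH NAND HIGH = LOW
s9 = NOT s0 = NOT HIGH = LOW

s5 = LOW, s9 = LOW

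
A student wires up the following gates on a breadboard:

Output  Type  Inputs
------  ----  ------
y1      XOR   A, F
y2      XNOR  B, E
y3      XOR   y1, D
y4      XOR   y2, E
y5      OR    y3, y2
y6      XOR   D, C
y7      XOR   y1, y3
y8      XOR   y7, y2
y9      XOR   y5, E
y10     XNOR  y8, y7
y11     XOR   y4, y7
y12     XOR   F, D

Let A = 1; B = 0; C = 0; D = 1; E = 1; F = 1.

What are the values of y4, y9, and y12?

y4 = 1; y9 = 0; y12 = 0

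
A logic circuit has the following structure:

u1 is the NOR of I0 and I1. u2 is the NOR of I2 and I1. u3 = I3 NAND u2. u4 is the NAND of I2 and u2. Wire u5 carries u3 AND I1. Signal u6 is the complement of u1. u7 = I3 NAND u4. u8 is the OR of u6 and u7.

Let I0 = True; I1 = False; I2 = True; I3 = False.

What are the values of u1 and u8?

u1 = I0 NOR I1 = True NOR False = False
u2 = I2 NOR I1 = True NOR False = False
u4 = I2 NAND u2 = True NAND False = True
u6 = NOT u1 = NOT False = True
u7 = I3 NAND u4 = False NAND True = True
u8 = u6 OR u7 = True OR True = True

u1 = False, u8 = True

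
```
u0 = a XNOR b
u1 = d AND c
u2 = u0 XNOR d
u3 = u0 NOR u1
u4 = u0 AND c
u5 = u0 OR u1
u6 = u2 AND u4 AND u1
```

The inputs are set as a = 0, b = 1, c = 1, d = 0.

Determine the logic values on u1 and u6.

u0 = a XNOR b = 0 XNOR 1 = 0
u1 = d AND c = 0 AND 1 = 0
u2 = u0 XNOR d = 0 XNOR 0 = 1
u4 = u0 AND c = 0 AND 1 = 0
u6 = u2 AND u4 AND u1 = 1 AND 0 AND 0 = 0

u1 = 0, u6 = 0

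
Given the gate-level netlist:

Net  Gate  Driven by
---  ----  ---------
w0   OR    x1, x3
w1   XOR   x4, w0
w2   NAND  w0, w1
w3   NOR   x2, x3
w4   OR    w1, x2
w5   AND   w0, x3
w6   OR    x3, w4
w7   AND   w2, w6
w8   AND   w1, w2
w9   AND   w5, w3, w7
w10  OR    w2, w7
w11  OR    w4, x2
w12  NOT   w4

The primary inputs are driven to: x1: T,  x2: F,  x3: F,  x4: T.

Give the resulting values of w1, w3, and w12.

w1 = F; w3 = T; w12 = T

w0 = x1 OR x3 = T OR F = T
w1 = x4 XOR w0 = T XOR T = F
w3 = x2 NOR x3 = F NOR F = T
w4 = w1 OR x2 = F OR F = F
w12 = NOT w4 = NOT F = T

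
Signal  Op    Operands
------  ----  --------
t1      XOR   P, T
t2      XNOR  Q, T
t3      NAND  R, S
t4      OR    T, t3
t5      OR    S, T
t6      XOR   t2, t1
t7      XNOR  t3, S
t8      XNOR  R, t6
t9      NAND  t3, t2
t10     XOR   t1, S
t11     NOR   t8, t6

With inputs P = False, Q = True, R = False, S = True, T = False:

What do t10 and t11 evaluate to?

t1 = P XOR T = False XOR False = False
t2 = Q XNOR T = True XNOR False = False
t6 = t2 XOR t1 = False XOR False = False
t8 = R XNOR t6 = False XNOR False = True
t10 = t1 XOR S = False XOR True = True
t11 = t8 NOR t6 = True NOR False = False

t10 = True, t11 = False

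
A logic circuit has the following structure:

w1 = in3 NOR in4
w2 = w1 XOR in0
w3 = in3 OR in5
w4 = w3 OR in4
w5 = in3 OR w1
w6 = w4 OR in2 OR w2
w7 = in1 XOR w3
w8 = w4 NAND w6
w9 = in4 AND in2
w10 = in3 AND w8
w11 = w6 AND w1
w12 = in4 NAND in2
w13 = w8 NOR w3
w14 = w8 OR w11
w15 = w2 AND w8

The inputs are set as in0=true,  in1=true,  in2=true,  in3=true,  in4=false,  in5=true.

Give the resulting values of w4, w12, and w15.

w4 = true; w12 = true; w15 = false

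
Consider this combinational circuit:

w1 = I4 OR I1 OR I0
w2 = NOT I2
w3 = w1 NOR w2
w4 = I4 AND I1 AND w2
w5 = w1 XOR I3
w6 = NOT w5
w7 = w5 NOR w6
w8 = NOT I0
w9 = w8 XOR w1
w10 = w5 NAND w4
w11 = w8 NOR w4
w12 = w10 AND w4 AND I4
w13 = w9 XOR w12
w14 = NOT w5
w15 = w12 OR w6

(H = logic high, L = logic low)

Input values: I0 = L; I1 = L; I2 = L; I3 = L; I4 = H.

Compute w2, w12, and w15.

w2 = H  w12 = L  w15 = L

w1 = I4 OR I1 OR I0 = H OR L OR L = H
w2 = NOT I2 = NOT L = H
w4 = I4 AND I1 AND w2 = H AND L AND H = L
w5 = w1 XOR I3 = H XOR L = H
w6 = NOT w5 = NOT H = L
w10 = w5 NAND w4 = H NAND L = H
w12 = w10 AND w4 AND I4 = H AND L AND H = L
w15 = w12 OR w6 = L OR L = L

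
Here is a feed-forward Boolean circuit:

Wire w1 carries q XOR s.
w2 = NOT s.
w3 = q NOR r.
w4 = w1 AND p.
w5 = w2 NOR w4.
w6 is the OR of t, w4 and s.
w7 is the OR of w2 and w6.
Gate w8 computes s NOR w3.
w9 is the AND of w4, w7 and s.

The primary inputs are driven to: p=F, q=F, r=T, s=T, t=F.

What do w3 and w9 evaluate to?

w3 = F, w9 = F

w1 = q XOR s = F XOR T = T
w2 = NOT s = NOT T = F
w3 = q NOR r = F NOR T = F
w4 = w1 AND p = T AND F = F
w6 = t OR w4 OR s = F OR F OR T = T
w7 = w2 OR w6 = F OR T = T
w9 = w4 AND w7 AND s = F AND T AND T = F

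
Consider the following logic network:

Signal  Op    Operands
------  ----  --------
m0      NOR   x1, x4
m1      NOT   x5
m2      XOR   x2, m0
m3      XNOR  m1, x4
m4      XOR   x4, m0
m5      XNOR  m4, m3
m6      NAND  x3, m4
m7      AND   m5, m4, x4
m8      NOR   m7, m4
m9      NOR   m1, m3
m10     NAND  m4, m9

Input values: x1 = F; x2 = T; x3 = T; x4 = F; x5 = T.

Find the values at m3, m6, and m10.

m0 = x1 NOR x4 = F NOR F = T
m1 = NOT x5 = NOT T = F
m3 = m1 XNOR x4 = F XNOR F = T
m4 = x4 XOR m0 = F XOR T = T
m6 = x3 NAND m4 = T NAND T = F
m9 = m1 NOR m3 = F NOR T = F
m10 = m4 NAND m9 = T NAND F = T

m3 = T  m6 = F  m10 = T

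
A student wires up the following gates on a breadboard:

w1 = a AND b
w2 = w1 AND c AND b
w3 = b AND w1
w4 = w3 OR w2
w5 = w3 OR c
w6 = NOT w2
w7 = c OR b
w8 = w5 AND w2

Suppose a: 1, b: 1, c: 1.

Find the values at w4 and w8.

w1 = a AND b = 1 AND 1 = 1
w2 = w1 AND c AND b = 1 AND 1 AND 1 = 1
w3 = b AND w1 = 1 AND 1 = 1
w4 = w3 OR w2 = 1 OR 1 = 1
w5 = w3 OR c = 1 OR 1 = 1
w8 = w5 AND w2 = 1 AND 1 = 1

w4 = 1, w8 = 1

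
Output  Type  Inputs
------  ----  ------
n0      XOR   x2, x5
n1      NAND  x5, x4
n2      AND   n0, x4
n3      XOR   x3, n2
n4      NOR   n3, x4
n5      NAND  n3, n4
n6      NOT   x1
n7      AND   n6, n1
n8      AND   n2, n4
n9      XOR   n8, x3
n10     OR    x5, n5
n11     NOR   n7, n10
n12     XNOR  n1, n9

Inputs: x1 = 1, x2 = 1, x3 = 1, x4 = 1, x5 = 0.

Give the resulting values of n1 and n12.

n1 = 1  n12 = 1

n0 = x2 XOR x5 = 1 XOR 0 = 1
n1 = x5 NAND x4 = 0 NAND 1 = 1
n2 = n0 AND x4 = 1 AND 1 = 1
n3 = x3 XOR n2 = 1 XOR 1 = 0
n4 = n3 NOR x4 = 0 NOR 1 = 0
n8 = n2 AND n4 = 1 AND 0 = 0
n9 = n8 XOR x3 = 0 XOR 1 = 1
n12 = n1 XNOR n9 = 1 XNOR 1 = 1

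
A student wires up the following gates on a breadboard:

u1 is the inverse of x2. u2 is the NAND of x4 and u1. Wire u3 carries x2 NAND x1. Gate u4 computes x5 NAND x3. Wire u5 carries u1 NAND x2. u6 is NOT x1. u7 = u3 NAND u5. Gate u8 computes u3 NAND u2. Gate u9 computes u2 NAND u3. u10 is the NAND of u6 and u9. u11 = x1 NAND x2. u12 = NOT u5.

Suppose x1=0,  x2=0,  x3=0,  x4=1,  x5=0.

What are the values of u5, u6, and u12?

u1 = NOT x2 = NOT 0 = 1
u5 = u1 NAND x2 = 1 NAND 0 = 1
u6 = NOT x1 = NOT 0 = 1
u12 = NOT u5 = NOT 1 = 0

u5 = 1, u6 = 1, u12 = 0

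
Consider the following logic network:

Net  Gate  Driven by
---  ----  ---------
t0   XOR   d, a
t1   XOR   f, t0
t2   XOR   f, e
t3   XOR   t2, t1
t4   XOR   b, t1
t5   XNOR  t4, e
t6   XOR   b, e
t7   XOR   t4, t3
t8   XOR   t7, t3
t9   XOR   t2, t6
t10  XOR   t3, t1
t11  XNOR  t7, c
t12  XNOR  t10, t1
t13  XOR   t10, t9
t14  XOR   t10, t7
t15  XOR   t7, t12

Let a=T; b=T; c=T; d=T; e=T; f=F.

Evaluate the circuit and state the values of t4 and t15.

t4 = T, t15 = F

t0 = d XOR a = T XOR T = F
t1 = f XOR t0 = F XOR F = F
t2 = f XOR e = F XOR T = T
t3 = t2 XOR t1 = T XOR F = T
t4 = b XOR t1 = T XOR F = T
t7 = t4 XOR t3 = T XOR T = F
t10 = t3 XOR t1 = T XOR F = T
t12 = t10 XNOR t1 = T XNOR F = F
t15 = t7 XOR t12 = F XOR F = F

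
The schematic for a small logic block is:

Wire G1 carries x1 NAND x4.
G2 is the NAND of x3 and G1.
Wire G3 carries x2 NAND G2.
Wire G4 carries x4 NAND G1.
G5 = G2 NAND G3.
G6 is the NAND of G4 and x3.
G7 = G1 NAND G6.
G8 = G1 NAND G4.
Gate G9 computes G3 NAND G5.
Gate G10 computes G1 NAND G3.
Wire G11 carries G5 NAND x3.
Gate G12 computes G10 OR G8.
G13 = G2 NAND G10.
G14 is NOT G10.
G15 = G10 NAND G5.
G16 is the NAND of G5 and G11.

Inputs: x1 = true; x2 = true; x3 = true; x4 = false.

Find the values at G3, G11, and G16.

G3 = true  G11 = false  G16 = true

G1 = x1 NAND x4 = true NAND false = true
G2 = x3 NAND G1 = true NAND true = false
G3 = x2 NAND G2 = true NAND false = true
G5 = G2 NAND G3 = false NAND true = true
G11 = G5 NAND x3 = true NAND true = false
G16 = G5 NAND G11 = true NAND false = true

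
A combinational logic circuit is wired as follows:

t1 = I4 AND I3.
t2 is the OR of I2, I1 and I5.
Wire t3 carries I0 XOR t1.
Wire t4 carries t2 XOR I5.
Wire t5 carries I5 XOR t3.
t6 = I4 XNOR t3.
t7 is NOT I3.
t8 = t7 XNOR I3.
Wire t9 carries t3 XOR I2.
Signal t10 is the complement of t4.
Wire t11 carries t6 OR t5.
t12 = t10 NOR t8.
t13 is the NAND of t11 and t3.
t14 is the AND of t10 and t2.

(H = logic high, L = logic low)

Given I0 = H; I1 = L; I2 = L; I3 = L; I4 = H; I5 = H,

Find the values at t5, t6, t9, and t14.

t5 = L, t6 = H, t9 = H, t14 = H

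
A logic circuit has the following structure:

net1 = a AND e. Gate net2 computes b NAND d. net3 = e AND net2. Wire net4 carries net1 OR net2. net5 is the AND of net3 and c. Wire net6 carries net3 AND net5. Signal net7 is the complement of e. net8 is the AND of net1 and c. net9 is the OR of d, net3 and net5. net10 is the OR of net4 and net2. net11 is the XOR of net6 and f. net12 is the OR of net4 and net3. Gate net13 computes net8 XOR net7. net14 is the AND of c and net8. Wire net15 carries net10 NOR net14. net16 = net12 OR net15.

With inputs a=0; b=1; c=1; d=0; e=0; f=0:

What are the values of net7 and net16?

net7 = 1, net16 = 1

net1 = a AND e = 0 AND 0 = 0
net2 = b NAND d = 1 NAND 0 = 1
net3 = e AND net2 = 0 AND 1 = 0
net4 = net1 OR net2 = 0 OR 1 = 1
net7 = NOT e = NOT 0 = 1
net8 = net1 AND c = 0 AND 1 = 0
net10 = net4 OR net2 = 1 OR 1 = 1
net12 = net4 OR net3 = 1 OR 0 = 1
net14 = c AND net8 = 1 AND 0 = 0
net15 = net10 NOR net14 = 1 NOR 0 = 0
net16 = net12 OR net15 = 1 OR 0 = 1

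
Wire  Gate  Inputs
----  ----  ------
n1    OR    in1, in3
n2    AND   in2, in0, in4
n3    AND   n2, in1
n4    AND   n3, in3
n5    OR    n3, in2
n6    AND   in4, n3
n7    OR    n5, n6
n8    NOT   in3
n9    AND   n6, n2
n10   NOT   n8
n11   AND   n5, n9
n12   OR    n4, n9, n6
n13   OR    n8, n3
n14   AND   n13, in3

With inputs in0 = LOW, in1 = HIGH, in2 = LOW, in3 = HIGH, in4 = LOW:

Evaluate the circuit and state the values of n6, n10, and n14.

n6 = LOW, n10 = HIGH, n14 = LOW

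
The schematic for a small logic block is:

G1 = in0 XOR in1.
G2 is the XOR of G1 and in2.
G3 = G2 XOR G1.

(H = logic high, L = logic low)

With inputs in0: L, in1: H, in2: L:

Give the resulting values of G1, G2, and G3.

G1 = H; G2 = H; G3 = L

G1 = in0 XOR in1 = L XOR H = H
G2 = G1 XOR in2 = H XOR L = H
G3 = G2 XOR G1 = H XOR H = L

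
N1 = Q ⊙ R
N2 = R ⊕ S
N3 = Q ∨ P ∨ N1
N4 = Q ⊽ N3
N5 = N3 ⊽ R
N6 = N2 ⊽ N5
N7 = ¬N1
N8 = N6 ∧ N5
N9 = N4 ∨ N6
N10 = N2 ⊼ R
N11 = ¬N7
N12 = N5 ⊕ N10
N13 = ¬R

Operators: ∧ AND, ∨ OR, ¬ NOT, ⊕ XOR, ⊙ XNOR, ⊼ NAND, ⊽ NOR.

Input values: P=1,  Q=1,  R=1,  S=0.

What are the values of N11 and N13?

N11 = 1  N13 = 0

N1 = Q XNOR R = 1 XNOR 1 = 1
N7 = NOT N1 = NOT 1 = 0
N11 = NOT N7 = NOT 0 = 1
N13 = NOT R = NOT 1 = 0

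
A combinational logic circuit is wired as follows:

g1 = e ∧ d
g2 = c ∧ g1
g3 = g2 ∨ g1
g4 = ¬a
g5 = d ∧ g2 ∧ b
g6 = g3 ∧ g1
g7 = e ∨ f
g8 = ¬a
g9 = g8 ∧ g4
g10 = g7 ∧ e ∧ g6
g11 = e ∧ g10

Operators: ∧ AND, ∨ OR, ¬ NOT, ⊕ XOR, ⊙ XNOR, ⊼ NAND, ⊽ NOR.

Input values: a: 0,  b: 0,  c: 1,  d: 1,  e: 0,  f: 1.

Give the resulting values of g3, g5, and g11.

g3 = 0, g5 = 0, g11 = 0

g1 = e AND d = 0 AND 1 = 0
g2 = c AND g1 = 1 AND 0 = 0
g3 = g2 OR g1 = 0 OR 0 = 0
g5 = d AND g2 AND b = 1 AND 0 AND 0 = 0
g6 = g3 AND g1 = 0 AND 0 = 0
g7 = e OR f = 0 OR 1 = 1
g10 = g7 AND e AND g6 = 1 AND 0 AND 0 = 0
g11 = e AND g10 = 0 AND 0 = 0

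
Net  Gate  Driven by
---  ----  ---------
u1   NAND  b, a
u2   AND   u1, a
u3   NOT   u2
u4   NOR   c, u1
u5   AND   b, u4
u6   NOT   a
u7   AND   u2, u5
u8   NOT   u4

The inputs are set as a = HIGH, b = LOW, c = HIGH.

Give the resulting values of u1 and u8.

u1 = HIGH  u8 = HIGH

u1 = b NAND a = LOW NAND HIGH = HIGH
u4 = c NOR u1 = HIGH NOR HIGH = LOW
u8 = NOT u4 = NOT LOW = HIGH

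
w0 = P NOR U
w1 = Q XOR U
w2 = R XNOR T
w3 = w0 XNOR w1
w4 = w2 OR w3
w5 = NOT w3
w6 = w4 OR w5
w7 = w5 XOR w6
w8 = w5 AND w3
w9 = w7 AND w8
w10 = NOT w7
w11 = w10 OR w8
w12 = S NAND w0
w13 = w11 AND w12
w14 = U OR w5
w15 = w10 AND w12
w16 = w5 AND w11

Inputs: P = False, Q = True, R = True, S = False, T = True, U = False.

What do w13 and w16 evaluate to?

w0 = P NOR U = False NOR False = True
w1 = Q XOR U = True XOR False = True
w2 = R XNOR T = True XNOR True = True
w3 = w0 XNOR w1 = True XNOR True = True
w4 = w2 OR w3 = True OR True = True
w5 = NOT w3 = NOT True = False
w6 = w4 OR w5 = True OR False = True
w7 = w5 XOR w6 = False XOR True = True
w8 = w5 AND w3 = False AND True = False
w10 = NOT w7 = NOT True = False
w11 = w10 OR w8 = False OR False = False
w12 = S NAND w0 = False NAND True = True
w13 = w11 AND w12 = False AND True = False
w16 = w5 AND w11 = False AND False = False

w13 = False; w16 = False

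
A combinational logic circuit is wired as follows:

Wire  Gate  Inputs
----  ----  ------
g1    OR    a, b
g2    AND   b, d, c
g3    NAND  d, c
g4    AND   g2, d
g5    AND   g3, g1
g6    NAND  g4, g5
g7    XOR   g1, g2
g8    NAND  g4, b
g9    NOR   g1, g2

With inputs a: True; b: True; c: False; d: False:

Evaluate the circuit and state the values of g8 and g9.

g1 = a OR b = True OR True = True
g2 = b AND d AND c = True AND False AND False = False
g4 = g2 AND d = False AND False = False
g8 = g4 NAND b = False NAND True = True
g9 = g1 NOR g2 = True NOR False = False

g8 = True; g9 = False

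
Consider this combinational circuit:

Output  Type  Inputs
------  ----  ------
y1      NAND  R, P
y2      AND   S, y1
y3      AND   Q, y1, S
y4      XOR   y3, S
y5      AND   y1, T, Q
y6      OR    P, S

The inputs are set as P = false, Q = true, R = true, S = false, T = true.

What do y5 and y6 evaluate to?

y5 = true; y6 = false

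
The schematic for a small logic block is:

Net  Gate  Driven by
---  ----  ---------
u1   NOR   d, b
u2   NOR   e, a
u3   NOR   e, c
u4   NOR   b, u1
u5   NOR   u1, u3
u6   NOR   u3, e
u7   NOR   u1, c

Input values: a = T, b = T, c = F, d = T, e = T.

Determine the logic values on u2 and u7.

u1 = d NOR b = T NOR T = F
u2 = e NOR a = T NOR T = F
u7 = u1 NOR c = F NOR F = T

u2 = F  u7 = T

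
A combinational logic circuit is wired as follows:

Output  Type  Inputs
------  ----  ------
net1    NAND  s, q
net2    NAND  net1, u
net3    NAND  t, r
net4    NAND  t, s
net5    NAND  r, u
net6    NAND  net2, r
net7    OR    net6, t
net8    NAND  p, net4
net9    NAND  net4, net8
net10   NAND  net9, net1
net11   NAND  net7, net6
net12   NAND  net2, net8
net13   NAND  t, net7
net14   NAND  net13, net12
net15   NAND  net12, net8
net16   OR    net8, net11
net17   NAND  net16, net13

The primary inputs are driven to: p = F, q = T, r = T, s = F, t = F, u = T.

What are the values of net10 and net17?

net10 = T, net17 = F

net1 = s NAND q = F NAND T = T
net2 = net1 NAND u = T NAND T = F
net4 = t NAND s = F NAND F = T
net6 = net2 NAND r = F NAND T = T
net7 = net6 OR t = T OR F = T
net8 = p NAND net4 = F NAND T = T
net9 = net4 NAND net8 = T NAND T = F
net10 = net9 NAND net1 = F NAND T = T
net11 = net7 NAND net6 = T NAND T = F
net13 = t NAND net7 = F NAND T = T
net16 = net8 OR net11 = T OR F = T
net17 = net16 NAND net13 = T NAND T = F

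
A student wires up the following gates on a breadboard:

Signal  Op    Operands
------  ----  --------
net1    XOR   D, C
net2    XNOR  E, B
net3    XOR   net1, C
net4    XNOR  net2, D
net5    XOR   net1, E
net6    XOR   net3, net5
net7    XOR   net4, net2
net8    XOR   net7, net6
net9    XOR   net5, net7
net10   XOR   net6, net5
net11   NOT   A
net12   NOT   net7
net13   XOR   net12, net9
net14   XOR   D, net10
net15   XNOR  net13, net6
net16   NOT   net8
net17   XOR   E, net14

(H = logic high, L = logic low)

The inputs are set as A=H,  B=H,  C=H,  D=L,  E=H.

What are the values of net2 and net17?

net2 = H, net17 = H

net1 = D XOR C = L XOR H = H
net2 = E XNOR B = H XNOR H = H
net3 = net1 XOR C = H XOR H = L
net5 = net1 XOR E = H XOR H = L
net6 = net3 XOR net5 = L XOR L = L
net10 = net6 XOR net5 = L XOR L = L
net14 = D XOR net10 = L XOR L = L
net17 = E XOR net14 = H XOR L = H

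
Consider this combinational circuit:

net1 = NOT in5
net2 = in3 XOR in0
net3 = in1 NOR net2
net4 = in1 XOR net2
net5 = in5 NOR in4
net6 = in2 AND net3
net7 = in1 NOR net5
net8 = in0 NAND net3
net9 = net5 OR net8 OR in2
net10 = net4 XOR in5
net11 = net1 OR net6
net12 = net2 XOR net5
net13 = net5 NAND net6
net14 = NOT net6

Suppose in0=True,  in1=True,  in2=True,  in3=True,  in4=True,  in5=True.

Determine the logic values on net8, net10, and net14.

net8 = True, net10 = False, net14 = True

net2 = in3 XOR in0 = True XOR True = False
net3 = in1 NOR net2 = True NOR False = False
net4 = in1 XOR net2 = True XOR False = True
net6 = in2 AND net3 = True AND False = False
net8 = in0 NAND net3 = True NAND False = True
net10 = net4 XOR in5 = True XOR True = False
net14 = NOT net6 = NOT False = True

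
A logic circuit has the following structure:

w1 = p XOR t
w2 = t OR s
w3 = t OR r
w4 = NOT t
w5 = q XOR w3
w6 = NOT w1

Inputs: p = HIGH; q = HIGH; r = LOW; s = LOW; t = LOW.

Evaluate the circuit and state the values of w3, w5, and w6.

w1 = p XOR t = HIGH XOR LOW = HIGH
w3 = t OR r = LOW OR LOW = LOW
w5 = q XOR w3 = HIGH XOR LOW = HIGH
w6 = NOT w1 = NOT HIGH = LOW

w3 = LOW  w5 = HIGH  w6 = LOW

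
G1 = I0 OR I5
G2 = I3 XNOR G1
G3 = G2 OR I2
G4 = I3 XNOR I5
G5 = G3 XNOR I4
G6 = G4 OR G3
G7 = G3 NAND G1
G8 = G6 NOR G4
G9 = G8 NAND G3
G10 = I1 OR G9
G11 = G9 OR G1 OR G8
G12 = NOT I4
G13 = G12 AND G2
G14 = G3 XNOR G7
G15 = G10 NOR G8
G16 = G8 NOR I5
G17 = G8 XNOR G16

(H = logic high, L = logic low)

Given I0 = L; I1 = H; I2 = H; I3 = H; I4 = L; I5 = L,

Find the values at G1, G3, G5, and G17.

G1 = L, G3 = H, G5 = L, G17 = L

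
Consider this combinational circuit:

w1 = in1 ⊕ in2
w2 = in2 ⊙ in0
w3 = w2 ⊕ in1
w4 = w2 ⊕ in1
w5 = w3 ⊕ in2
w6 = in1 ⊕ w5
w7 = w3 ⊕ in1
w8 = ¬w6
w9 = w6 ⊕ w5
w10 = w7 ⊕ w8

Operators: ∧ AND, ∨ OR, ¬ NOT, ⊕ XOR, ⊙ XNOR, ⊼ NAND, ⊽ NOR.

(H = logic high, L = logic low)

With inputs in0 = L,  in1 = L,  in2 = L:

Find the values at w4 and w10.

w4 = H, w10 = H

w2 = in2 XNOR in0 = L XNOR L = H
w3 = w2 XOR in1 = H XOR L = H
w4 = w2 XOR in1 = H XOR L = H
w5 = w3 XOR in2 = H XOR L = H
w6 = in1 XOR w5 = L XOR H = H
w7 = w3 XOR in1 = H XOR L = H
w8 = NOT w6 = NOT H = L
w10 = w7 XOR w8 = H XOR L = H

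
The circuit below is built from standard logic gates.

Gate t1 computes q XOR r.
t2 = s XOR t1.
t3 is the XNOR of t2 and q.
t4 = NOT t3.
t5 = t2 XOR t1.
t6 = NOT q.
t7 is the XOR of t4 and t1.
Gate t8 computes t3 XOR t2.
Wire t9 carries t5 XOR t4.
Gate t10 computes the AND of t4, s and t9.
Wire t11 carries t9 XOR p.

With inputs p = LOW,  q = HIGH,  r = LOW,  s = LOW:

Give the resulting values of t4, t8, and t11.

t4 = LOW, t8 = LOW, t11 = LOW

t1 = q XOR r = HIGH XOR LOW = HIGH
t2 = s XOR t1 = LOW XOR HIGH = HIGH
t3 = t2 XNOR q = HIGH XNOR HIGH = HIGH
t4 = NOT t3 = NOT HIGH = LOW
t5 = t2 XOR t1 = HIGH XOR HIGH = LOW
t8 = t3 XOR t2 = HIGH XOR HIGH = LOW
t9 = t5 XOR t4 = LOW XOR LOW = LOW
t11 = t9 XOR p = LOW XOR LOW = LOW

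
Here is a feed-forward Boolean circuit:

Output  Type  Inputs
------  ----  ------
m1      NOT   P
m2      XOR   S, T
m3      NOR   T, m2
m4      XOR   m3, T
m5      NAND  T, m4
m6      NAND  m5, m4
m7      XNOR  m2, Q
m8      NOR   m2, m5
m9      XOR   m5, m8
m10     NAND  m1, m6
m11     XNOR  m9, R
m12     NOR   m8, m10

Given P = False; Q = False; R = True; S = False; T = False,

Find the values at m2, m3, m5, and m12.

m1 = NOT P = NOT False = True
m2 = S XOR T = False XOR False = False
m3 = T NOR m2 = False NOR False = True
m4 = m3 XOR T = True XOR False = True
m5 = T NAND m4 = False NAND True = True
m6 = m5 NAND m4 = True NAND True = False
m8 = m2 NOR m5 = False NOR True = False
m10 = m1 NAND m6 = True NAND False = True
m12 = m8 NOR m10 = False NOR True = False

m2 = False, m3 = True, m5 = True, m12 = False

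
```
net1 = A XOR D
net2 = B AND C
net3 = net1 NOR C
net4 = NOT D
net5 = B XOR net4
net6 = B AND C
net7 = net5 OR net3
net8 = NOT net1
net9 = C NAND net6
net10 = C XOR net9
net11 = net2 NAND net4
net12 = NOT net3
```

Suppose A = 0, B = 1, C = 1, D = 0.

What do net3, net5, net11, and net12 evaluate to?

net3 = 0  net5 = 0  net11 = 0  net12 = 1

net1 = A XOR D = 0 XOR 0 = 0
net2 = B AND C = 1 AND 1 = 1
net3 = net1 NOR C = 0 NOR 1 = 0
net4 = NOT D = NOT 0 = 1
net5 = B XOR net4 = 1 XOR 1 = 0
net11 = net2 NAND net4 = 1 NAND 1 = 0
net12 = NOT net3 = NOT 0 = 1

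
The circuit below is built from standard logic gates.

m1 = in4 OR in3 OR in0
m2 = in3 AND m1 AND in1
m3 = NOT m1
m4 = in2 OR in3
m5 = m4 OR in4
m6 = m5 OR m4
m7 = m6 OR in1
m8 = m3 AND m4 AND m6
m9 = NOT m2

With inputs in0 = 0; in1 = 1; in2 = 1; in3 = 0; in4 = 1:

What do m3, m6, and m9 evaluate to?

m3 = 0; m6 = 1; m9 = 1

m1 = in4 OR in3 OR in0 = 1 OR 0 OR 0 = 1
m2 = in3 AND m1 AND in1 = 0 AND 1 AND 1 = 0
m3 = NOT m1 = NOT 1 = 0
m4 = in2 OR in3 = 1 OR 0 = 1
m5 = m4 OR in4 = 1 OR 1 = 1
m6 = m5 OR m4 = 1 OR 1 = 1
m9 = NOT m2 = NOT 0 = 1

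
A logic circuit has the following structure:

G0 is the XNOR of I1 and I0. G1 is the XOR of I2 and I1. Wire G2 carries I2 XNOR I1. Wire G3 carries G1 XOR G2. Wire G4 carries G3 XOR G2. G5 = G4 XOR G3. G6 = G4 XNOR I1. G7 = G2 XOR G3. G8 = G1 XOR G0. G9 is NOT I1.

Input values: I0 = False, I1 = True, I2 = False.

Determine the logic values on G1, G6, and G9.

G1 = True  G6 = True  G9 = False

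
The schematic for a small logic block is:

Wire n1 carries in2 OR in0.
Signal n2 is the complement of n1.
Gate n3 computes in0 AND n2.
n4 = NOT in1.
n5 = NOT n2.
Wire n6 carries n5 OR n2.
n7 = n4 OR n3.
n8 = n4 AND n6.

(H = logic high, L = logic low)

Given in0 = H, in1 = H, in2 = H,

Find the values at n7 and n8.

n7 = L, n8 = L

n1 = in2 OR in0 = H OR H = H
n2 = NOT n1 = NOT H = L
n3 = in0 AND n2 = H AND L = L
n4 = NOT in1 = NOT H = L
n5 = NOT n2 = NOT L = H
n6 = n5 OR n2 = H OR L = H
n7 = n4 OR n3 = L OR L = L
n8 = n4 AND n6 = L AND H = L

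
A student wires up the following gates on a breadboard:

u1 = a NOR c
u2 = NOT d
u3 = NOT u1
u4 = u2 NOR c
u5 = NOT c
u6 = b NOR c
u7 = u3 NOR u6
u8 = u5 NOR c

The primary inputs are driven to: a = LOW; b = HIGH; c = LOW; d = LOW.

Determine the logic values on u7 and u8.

u1 = a NOR c = LOW NOR LOW = HIGH
u3 = NOT u1 = NOT HIGH = LOW
u5 = NOT c = NOT LOW = HIGH
u6 = b NOR c = HIGH NOR LOW = LOW
u7 = u3 NOR u6 = LOW NOR LOW = HIGH
u8 = u5 NOR c = HIGH NOR LOW = LOW

u7 = HIGH, u8 = LOW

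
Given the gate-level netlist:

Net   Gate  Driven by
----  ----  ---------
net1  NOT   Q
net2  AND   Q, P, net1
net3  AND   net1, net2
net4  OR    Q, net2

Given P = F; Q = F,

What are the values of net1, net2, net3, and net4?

net1 = NOT Q = NOT F = T
net2 = Q AND P AND net1 = F AND F AND T = F
net3 = net1 AND net2 = T AND F = F
net4 = Q OR net2 = F OR F = F

net1 = T, net2 = F, net3 = F, net4 = F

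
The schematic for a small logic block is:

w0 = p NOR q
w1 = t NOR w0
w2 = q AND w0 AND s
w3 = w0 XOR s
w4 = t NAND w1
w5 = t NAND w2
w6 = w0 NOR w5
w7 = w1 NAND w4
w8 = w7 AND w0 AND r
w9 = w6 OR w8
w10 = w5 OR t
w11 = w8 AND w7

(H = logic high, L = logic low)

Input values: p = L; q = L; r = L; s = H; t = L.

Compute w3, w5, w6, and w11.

w3 = L  w5 = H  w6 = L  w11 = L

w0 = p NOR q = L NOR L = H
w1 = t NOR w0 = L NOR H = L
w2 = q AND w0 AND s = L AND H AND H = L
w3 = w0 XOR s = H XOR H = L
w4 = t NAND w1 = L NAND L = H
w5 = t NAND w2 = L NAND L = H
w6 = w0 NOR w5 = H NOR H = L
w7 = w1 NAND w4 = L NAND H = H
w8 = w7 AND w0 AND r = H AND H AND L = L
w11 = w8 AND w7 = L AND H = L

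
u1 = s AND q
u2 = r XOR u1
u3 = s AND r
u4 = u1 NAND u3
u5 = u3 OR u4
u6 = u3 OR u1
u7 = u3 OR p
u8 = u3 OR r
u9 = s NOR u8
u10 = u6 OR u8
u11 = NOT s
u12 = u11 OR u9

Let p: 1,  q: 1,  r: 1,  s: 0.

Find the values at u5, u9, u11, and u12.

u5 = 1, u9 = 0, u11 = 1, u12 = 1

u1 = s AND q = 0 AND 1 = 0
u3 = s AND r = 0 AND 1 = 0
u4 = u1 NAND u3 = 0 NAND 0 = 1
u5 = u3 OR u4 = 0 OR 1 = 1
u8 = u3 OR r = 0 OR 1 = 1
u9 = s NOR u8 = 0 NOR 1 = 0
u11 = NOT s = NOT 0 = 1
u12 = u11 OR u9 = 1 OR 0 = 1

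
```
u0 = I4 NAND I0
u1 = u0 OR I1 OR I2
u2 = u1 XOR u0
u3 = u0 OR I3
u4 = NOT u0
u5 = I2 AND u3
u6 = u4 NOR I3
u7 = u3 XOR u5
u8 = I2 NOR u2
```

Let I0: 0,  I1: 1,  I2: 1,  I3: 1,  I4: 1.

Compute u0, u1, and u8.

u0 = 1, u1 = 1, u8 = 0

u0 = I4 NAND I0 = 1 NAND 0 = 1
u1 = u0 OR I1 OR I2 = 1 OR 1 OR 1 = 1
u2 = u1 XOR u0 = 1 XOR 1 = 0
u8 = I2 NOR u2 = 1 NOR 0 = 0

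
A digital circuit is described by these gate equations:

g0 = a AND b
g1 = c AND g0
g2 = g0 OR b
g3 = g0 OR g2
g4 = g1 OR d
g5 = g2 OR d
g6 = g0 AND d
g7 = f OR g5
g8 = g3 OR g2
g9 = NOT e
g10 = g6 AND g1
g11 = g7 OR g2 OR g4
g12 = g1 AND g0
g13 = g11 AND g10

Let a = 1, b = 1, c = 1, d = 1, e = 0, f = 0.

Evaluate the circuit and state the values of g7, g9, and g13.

g0 = a AND b = 1 AND 1 = 1
g1 = c AND g0 = 1 AND 1 = 1
g2 = g0 OR b = 1 OR 1 = 1
g4 = g1 OR d = 1 OR 1 = 1
g5 = g2 OR d = 1 OR 1 = 1
g6 = g0 AND d = 1 AND 1 = 1
g7 = f OR g5 = 0 OR 1 = 1
g9 = NOT e = NOT 0 = 1
g10 = g6 AND g1 = 1 AND 1 = 1
g11 = g7 OR g2 OR g4 = 1 OR 1 OR 1 = 1
g13 = g11 AND g10 = 1 AND 1 = 1

g7 = 1, g9 = 1, g13 = 1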